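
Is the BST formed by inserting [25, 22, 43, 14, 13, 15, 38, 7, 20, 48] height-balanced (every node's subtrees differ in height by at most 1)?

Tree (level-order array): [25, 22, 43, 14, None, 38, 48, 13, 15, None, None, None, None, 7, None, None, 20]
Definition: a tree is height-balanced if, at every node, |h(left) - h(right)| <= 1 (empty subtree has height -1).
Bottom-up per-node check:
  node 7: h_left=-1, h_right=-1, diff=0 [OK], height=0
  node 13: h_left=0, h_right=-1, diff=1 [OK], height=1
  node 20: h_left=-1, h_right=-1, diff=0 [OK], height=0
  node 15: h_left=-1, h_right=0, diff=1 [OK], height=1
  node 14: h_left=1, h_right=1, diff=0 [OK], height=2
  node 22: h_left=2, h_right=-1, diff=3 [FAIL (|2--1|=3 > 1)], height=3
  node 38: h_left=-1, h_right=-1, diff=0 [OK], height=0
  node 48: h_left=-1, h_right=-1, diff=0 [OK], height=0
  node 43: h_left=0, h_right=0, diff=0 [OK], height=1
  node 25: h_left=3, h_right=1, diff=2 [FAIL (|3-1|=2 > 1)], height=4
Node 22 violates the condition: |2 - -1| = 3 > 1.
Result: Not balanced


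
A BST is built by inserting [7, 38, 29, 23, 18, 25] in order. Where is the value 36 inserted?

Starting tree (level order): [7, None, 38, 29, None, 23, None, 18, 25]
Insertion path: 7 -> 38 -> 29
Result: insert 36 as right child of 29
Final tree (level order): [7, None, 38, 29, None, 23, 36, 18, 25]


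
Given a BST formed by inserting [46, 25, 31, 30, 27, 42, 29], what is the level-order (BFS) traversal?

Tree insertion order: [46, 25, 31, 30, 27, 42, 29]
Tree (level-order array): [46, 25, None, None, 31, 30, 42, 27, None, None, None, None, 29]
BFS from the root, enqueuing left then right child of each popped node:
  queue [46] -> pop 46, enqueue [25], visited so far: [46]
  queue [25] -> pop 25, enqueue [31], visited so far: [46, 25]
  queue [31] -> pop 31, enqueue [30, 42], visited so far: [46, 25, 31]
  queue [30, 42] -> pop 30, enqueue [27], visited so far: [46, 25, 31, 30]
  queue [42, 27] -> pop 42, enqueue [none], visited so far: [46, 25, 31, 30, 42]
  queue [27] -> pop 27, enqueue [29], visited so far: [46, 25, 31, 30, 42, 27]
  queue [29] -> pop 29, enqueue [none], visited so far: [46, 25, 31, 30, 42, 27, 29]
Result: [46, 25, 31, 30, 42, 27, 29]


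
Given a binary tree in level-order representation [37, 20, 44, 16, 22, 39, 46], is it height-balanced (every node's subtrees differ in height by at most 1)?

Tree (level-order array): [37, 20, 44, 16, 22, 39, 46]
Definition: a tree is height-balanced if, at every node, |h(left) - h(right)| <= 1 (empty subtree has height -1).
Bottom-up per-node check:
  node 16: h_left=-1, h_right=-1, diff=0 [OK], height=0
  node 22: h_left=-1, h_right=-1, diff=0 [OK], height=0
  node 20: h_left=0, h_right=0, diff=0 [OK], height=1
  node 39: h_left=-1, h_right=-1, diff=0 [OK], height=0
  node 46: h_left=-1, h_right=-1, diff=0 [OK], height=0
  node 44: h_left=0, h_right=0, diff=0 [OK], height=1
  node 37: h_left=1, h_right=1, diff=0 [OK], height=2
All nodes satisfy the balance condition.
Result: Balanced


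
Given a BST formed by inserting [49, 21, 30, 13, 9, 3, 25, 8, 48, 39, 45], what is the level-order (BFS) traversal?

Tree insertion order: [49, 21, 30, 13, 9, 3, 25, 8, 48, 39, 45]
Tree (level-order array): [49, 21, None, 13, 30, 9, None, 25, 48, 3, None, None, None, 39, None, None, 8, None, 45]
BFS from the root, enqueuing left then right child of each popped node:
  queue [49] -> pop 49, enqueue [21], visited so far: [49]
  queue [21] -> pop 21, enqueue [13, 30], visited so far: [49, 21]
  queue [13, 30] -> pop 13, enqueue [9], visited so far: [49, 21, 13]
  queue [30, 9] -> pop 30, enqueue [25, 48], visited so far: [49, 21, 13, 30]
  queue [9, 25, 48] -> pop 9, enqueue [3], visited so far: [49, 21, 13, 30, 9]
  queue [25, 48, 3] -> pop 25, enqueue [none], visited so far: [49, 21, 13, 30, 9, 25]
  queue [48, 3] -> pop 48, enqueue [39], visited so far: [49, 21, 13, 30, 9, 25, 48]
  queue [3, 39] -> pop 3, enqueue [8], visited so far: [49, 21, 13, 30, 9, 25, 48, 3]
  queue [39, 8] -> pop 39, enqueue [45], visited so far: [49, 21, 13, 30, 9, 25, 48, 3, 39]
  queue [8, 45] -> pop 8, enqueue [none], visited so far: [49, 21, 13, 30, 9, 25, 48, 3, 39, 8]
  queue [45] -> pop 45, enqueue [none], visited so far: [49, 21, 13, 30, 9, 25, 48, 3, 39, 8, 45]
Result: [49, 21, 13, 30, 9, 25, 48, 3, 39, 8, 45]


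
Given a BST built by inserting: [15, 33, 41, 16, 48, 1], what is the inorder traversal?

Tree insertion order: [15, 33, 41, 16, 48, 1]
Tree (level-order array): [15, 1, 33, None, None, 16, 41, None, None, None, 48]
Inorder traversal: [1, 15, 16, 33, 41, 48]


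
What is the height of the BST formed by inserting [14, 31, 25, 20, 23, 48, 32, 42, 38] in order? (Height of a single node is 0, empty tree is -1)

Insertion order: [14, 31, 25, 20, 23, 48, 32, 42, 38]
Tree (level-order array): [14, None, 31, 25, 48, 20, None, 32, None, None, 23, None, 42, None, None, 38]
Compute height bottom-up (empty subtree = -1):
  height(23) = 1 + max(-1, -1) = 0
  height(20) = 1 + max(-1, 0) = 1
  height(25) = 1 + max(1, -1) = 2
  height(38) = 1 + max(-1, -1) = 0
  height(42) = 1 + max(0, -1) = 1
  height(32) = 1 + max(-1, 1) = 2
  height(48) = 1 + max(2, -1) = 3
  height(31) = 1 + max(2, 3) = 4
  height(14) = 1 + max(-1, 4) = 5
Height = 5


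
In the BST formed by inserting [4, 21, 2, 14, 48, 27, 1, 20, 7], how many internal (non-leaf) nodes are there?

Tree built from: [4, 21, 2, 14, 48, 27, 1, 20, 7]
Tree (level-order array): [4, 2, 21, 1, None, 14, 48, None, None, 7, 20, 27]
Rule: An internal node has at least one child.
Per-node child counts:
  node 4: 2 child(ren)
  node 2: 1 child(ren)
  node 1: 0 child(ren)
  node 21: 2 child(ren)
  node 14: 2 child(ren)
  node 7: 0 child(ren)
  node 20: 0 child(ren)
  node 48: 1 child(ren)
  node 27: 0 child(ren)
Matching nodes: [4, 2, 21, 14, 48]
Count of internal (non-leaf) nodes: 5


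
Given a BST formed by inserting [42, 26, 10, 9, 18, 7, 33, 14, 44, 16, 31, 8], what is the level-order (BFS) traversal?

Tree insertion order: [42, 26, 10, 9, 18, 7, 33, 14, 44, 16, 31, 8]
Tree (level-order array): [42, 26, 44, 10, 33, None, None, 9, 18, 31, None, 7, None, 14, None, None, None, None, 8, None, 16]
BFS from the root, enqueuing left then right child of each popped node:
  queue [42] -> pop 42, enqueue [26, 44], visited so far: [42]
  queue [26, 44] -> pop 26, enqueue [10, 33], visited so far: [42, 26]
  queue [44, 10, 33] -> pop 44, enqueue [none], visited so far: [42, 26, 44]
  queue [10, 33] -> pop 10, enqueue [9, 18], visited so far: [42, 26, 44, 10]
  queue [33, 9, 18] -> pop 33, enqueue [31], visited so far: [42, 26, 44, 10, 33]
  queue [9, 18, 31] -> pop 9, enqueue [7], visited so far: [42, 26, 44, 10, 33, 9]
  queue [18, 31, 7] -> pop 18, enqueue [14], visited so far: [42, 26, 44, 10, 33, 9, 18]
  queue [31, 7, 14] -> pop 31, enqueue [none], visited so far: [42, 26, 44, 10, 33, 9, 18, 31]
  queue [7, 14] -> pop 7, enqueue [8], visited so far: [42, 26, 44, 10, 33, 9, 18, 31, 7]
  queue [14, 8] -> pop 14, enqueue [16], visited so far: [42, 26, 44, 10, 33, 9, 18, 31, 7, 14]
  queue [8, 16] -> pop 8, enqueue [none], visited so far: [42, 26, 44, 10, 33, 9, 18, 31, 7, 14, 8]
  queue [16] -> pop 16, enqueue [none], visited so far: [42, 26, 44, 10, 33, 9, 18, 31, 7, 14, 8, 16]
Result: [42, 26, 44, 10, 33, 9, 18, 31, 7, 14, 8, 16]


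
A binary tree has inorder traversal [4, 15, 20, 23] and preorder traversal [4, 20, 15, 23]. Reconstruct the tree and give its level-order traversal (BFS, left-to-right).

Inorder:  [4, 15, 20, 23]
Preorder: [4, 20, 15, 23]
Algorithm: preorder visits root first, so consume preorder in order;
for each root, split the current inorder slice at that value into
left-subtree inorder and right-subtree inorder, then recurse.
Recursive splits:
  root=4; inorder splits into left=[], right=[15, 20, 23]
  root=20; inorder splits into left=[15], right=[23]
  root=15; inorder splits into left=[], right=[]
  root=23; inorder splits into left=[], right=[]
Reconstructed level-order: [4, 20, 15, 23]


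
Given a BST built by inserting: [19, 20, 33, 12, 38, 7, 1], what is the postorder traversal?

Tree insertion order: [19, 20, 33, 12, 38, 7, 1]
Tree (level-order array): [19, 12, 20, 7, None, None, 33, 1, None, None, 38]
Postorder traversal: [1, 7, 12, 38, 33, 20, 19]


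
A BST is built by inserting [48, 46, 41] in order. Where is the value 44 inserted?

Starting tree (level order): [48, 46, None, 41]
Insertion path: 48 -> 46 -> 41
Result: insert 44 as right child of 41
Final tree (level order): [48, 46, None, 41, None, None, 44]


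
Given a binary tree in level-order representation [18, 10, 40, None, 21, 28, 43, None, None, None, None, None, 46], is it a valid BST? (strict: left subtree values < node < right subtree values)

Level-order array: [18, 10, 40, None, 21, 28, 43, None, None, None, None, None, 46]
Validate using subtree bounds (lo, hi): at each node, require lo < value < hi,
then recurse left with hi=value and right with lo=value.
Preorder trace (stopping at first violation):
  at node 18 with bounds (-inf, +inf): OK
  at node 10 with bounds (-inf, 18): OK
  at node 21 with bounds (10, 18): VIOLATION
Node 21 violates its bound: not (10 < 21 < 18).
Result: Not a valid BST


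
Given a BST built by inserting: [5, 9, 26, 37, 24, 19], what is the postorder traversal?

Tree insertion order: [5, 9, 26, 37, 24, 19]
Tree (level-order array): [5, None, 9, None, 26, 24, 37, 19]
Postorder traversal: [19, 24, 37, 26, 9, 5]


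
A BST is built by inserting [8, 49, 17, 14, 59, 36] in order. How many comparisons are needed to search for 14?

Search path for 14: 8 -> 49 -> 17 -> 14
Found: True
Comparisons: 4


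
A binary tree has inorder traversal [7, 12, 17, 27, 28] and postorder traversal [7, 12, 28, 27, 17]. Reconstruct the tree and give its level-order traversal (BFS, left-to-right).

Inorder:   [7, 12, 17, 27, 28]
Postorder: [7, 12, 28, 27, 17]
Algorithm: postorder visits root last, so walk postorder right-to-left;
each value is the root of the current inorder slice — split it at that
value, recurse on the right subtree first, then the left.
Recursive splits:
  root=17; inorder splits into left=[7, 12], right=[27, 28]
  root=27; inorder splits into left=[], right=[28]
  root=28; inorder splits into left=[], right=[]
  root=12; inorder splits into left=[7], right=[]
  root=7; inorder splits into left=[], right=[]
Reconstructed level-order: [17, 12, 27, 7, 28]


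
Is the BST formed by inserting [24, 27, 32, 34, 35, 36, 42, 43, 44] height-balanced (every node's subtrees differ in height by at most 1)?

Tree (level-order array): [24, None, 27, None, 32, None, 34, None, 35, None, 36, None, 42, None, 43, None, 44]
Definition: a tree is height-balanced if, at every node, |h(left) - h(right)| <= 1 (empty subtree has height -1).
Bottom-up per-node check:
  node 44: h_left=-1, h_right=-1, diff=0 [OK], height=0
  node 43: h_left=-1, h_right=0, diff=1 [OK], height=1
  node 42: h_left=-1, h_right=1, diff=2 [FAIL (|-1-1|=2 > 1)], height=2
  node 36: h_left=-1, h_right=2, diff=3 [FAIL (|-1-2|=3 > 1)], height=3
  node 35: h_left=-1, h_right=3, diff=4 [FAIL (|-1-3|=4 > 1)], height=4
  node 34: h_left=-1, h_right=4, diff=5 [FAIL (|-1-4|=5 > 1)], height=5
  node 32: h_left=-1, h_right=5, diff=6 [FAIL (|-1-5|=6 > 1)], height=6
  node 27: h_left=-1, h_right=6, diff=7 [FAIL (|-1-6|=7 > 1)], height=7
  node 24: h_left=-1, h_right=7, diff=8 [FAIL (|-1-7|=8 > 1)], height=8
Node 42 violates the condition: |-1 - 1| = 2 > 1.
Result: Not balanced


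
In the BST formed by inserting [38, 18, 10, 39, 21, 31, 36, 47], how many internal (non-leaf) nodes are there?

Tree built from: [38, 18, 10, 39, 21, 31, 36, 47]
Tree (level-order array): [38, 18, 39, 10, 21, None, 47, None, None, None, 31, None, None, None, 36]
Rule: An internal node has at least one child.
Per-node child counts:
  node 38: 2 child(ren)
  node 18: 2 child(ren)
  node 10: 0 child(ren)
  node 21: 1 child(ren)
  node 31: 1 child(ren)
  node 36: 0 child(ren)
  node 39: 1 child(ren)
  node 47: 0 child(ren)
Matching nodes: [38, 18, 21, 31, 39]
Count of internal (non-leaf) nodes: 5


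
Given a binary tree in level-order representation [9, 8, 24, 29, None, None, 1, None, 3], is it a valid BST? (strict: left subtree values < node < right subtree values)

Level-order array: [9, 8, 24, 29, None, None, 1, None, 3]
Validate using subtree bounds (lo, hi): at each node, require lo < value < hi,
then recurse left with hi=value and right with lo=value.
Preorder trace (stopping at first violation):
  at node 9 with bounds (-inf, +inf): OK
  at node 8 with bounds (-inf, 9): OK
  at node 29 with bounds (-inf, 8): VIOLATION
Node 29 violates its bound: not (-inf < 29 < 8).
Result: Not a valid BST


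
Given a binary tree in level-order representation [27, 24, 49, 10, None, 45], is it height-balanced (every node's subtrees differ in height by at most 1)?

Tree (level-order array): [27, 24, 49, 10, None, 45]
Definition: a tree is height-balanced if, at every node, |h(left) - h(right)| <= 1 (empty subtree has height -1).
Bottom-up per-node check:
  node 10: h_left=-1, h_right=-1, diff=0 [OK], height=0
  node 24: h_left=0, h_right=-1, diff=1 [OK], height=1
  node 45: h_left=-1, h_right=-1, diff=0 [OK], height=0
  node 49: h_left=0, h_right=-1, diff=1 [OK], height=1
  node 27: h_left=1, h_right=1, diff=0 [OK], height=2
All nodes satisfy the balance condition.
Result: Balanced


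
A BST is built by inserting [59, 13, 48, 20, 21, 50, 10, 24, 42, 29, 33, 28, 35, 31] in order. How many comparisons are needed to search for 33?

Search path for 33: 59 -> 13 -> 48 -> 20 -> 21 -> 24 -> 42 -> 29 -> 33
Found: True
Comparisons: 9


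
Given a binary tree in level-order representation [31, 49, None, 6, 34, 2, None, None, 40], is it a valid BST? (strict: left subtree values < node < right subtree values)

Level-order array: [31, 49, None, 6, 34, 2, None, None, 40]
Validate using subtree bounds (lo, hi): at each node, require lo < value < hi,
then recurse left with hi=value and right with lo=value.
Preorder trace (stopping at first violation):
  at node 31 with bounds (-inf, +inf): OK
  at node 49 with bounds (-inf, 31): VIOLATION
Node 49 violates its bound: not (-inf < 49 < 31).
Result: Not a valid BST


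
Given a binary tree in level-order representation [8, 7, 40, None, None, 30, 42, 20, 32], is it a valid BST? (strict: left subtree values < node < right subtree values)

Level-order array: [8, 7, 40, None, None, 30, 42, 20, 32]
Validate using subtree bounds (lo, hi): at each node, require lo < value < hi,
then recurse left with hi=value and right with lo=value.
Preorder trace (stopping at first violation):
  at node 8 with bounds (-inf, +inf): OK
  at node 7 with bounds (-inf, 8): OK
  at node 40 with bounds (8, +inf): OK
  at node 30 with bounds (8, 40): OK
  at node 20 with bounds (8, 30): OK
  at node 32 with bounds (30, 40): OK
  at node 42 with bounds (40, +inf): OK
No violation found at any node.
Result: Valid BST


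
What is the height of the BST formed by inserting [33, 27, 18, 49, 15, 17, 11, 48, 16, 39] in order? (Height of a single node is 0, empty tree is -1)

Insertion order: [33, 27, 18, 49, 15, 17, 11, 48, 16, 39]
Tree (level-order array): [33, 27, 49, 18, None, 48, None, 15, None, 39, None, 11, 17, None, None, None, None, 16]
Compute height bottom-up (empty subtree = -1):
  height(11) = 1 + max(-1, -1) = 0
  height(16) = 1 + max(-1, -1) = 0
  height(17) = 1 + max(0, -1) = 1
  height(15) = 1 + max(0, 1) = 2
  height(18) = 1 + max(2, -1) = 3
  height(27) = 1 + max(3, -1) = 4
  height(39) = 1 + max(-1, -1) = 0
  height(48) = 1 + max(0, -1) = 1
  height(49) = 1 + max(1, -1) = 2
  height(33) = 1 + max(4, 2) = 5
Height = 5


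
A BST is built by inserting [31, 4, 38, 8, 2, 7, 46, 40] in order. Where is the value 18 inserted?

Starting tree (level order): [31, 4, 38, 2, 8, None, 46, None, None, 7, None, 40]
Insertion path: 31 -> 4 -> 8
Result: insert 18 as right child of 8
Final tree (level order): [31, 4, 38, 2, 8, None, 46, None, None, 7, 18, 40]


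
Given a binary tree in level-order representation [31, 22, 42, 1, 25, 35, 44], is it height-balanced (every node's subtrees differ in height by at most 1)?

Tree (level-order array): [31, 22, 42, 1, 25, 35, 44]
Definition: a tree is height-balanced if, at every node, |h(left) - h(right)| <= 1 (empty subtree has height -1).
Bottom-up per-node check:
  node 1: h_left=-1, h_right=-1, diff=0 [OK], height=0
  node 25: h_left=-1, h_right=-1, diff=0 [OK], height=0
  node 22: h_left=0, h_right=0, diff=0 [OK], height=1
  node 35: h_left=-1, h_right=-1, diff=0 [OK], height=0
  node 44: h_left=-1, h_right=-1, diff=0 [OK], height=0
  node 42: h_left=0, h_right=0, diff=0 [OK], height=1
  node 31: h_left=1, h_right=1, diff=0 [OK], height=2
All nodes satisfy the balance condition.
Result: Balanced


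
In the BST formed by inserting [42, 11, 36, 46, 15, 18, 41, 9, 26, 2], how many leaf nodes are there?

Tree built from: [42, 11, 36, 46, 15, 18, 41, 9, 26, 2]
Tree (level-order array): [42, 11, 46, 9, 36, None, None, 2, None, 15, 41, None, None, None, 18, None, None, None, 26]
Rule: A leaf has 0 children.
Per-node child counts:
  node 42: 2 child(ren)
  node 11: 2 child(ren)
  node 9: 1 child(ren)
  node 2: 0 child(ren)
  node 36: 2 child(ren)
  node 15: 1 child(ren)
  node 18: 1 child(ren)
  node 26: 0 child(ren)
  node 41: 0 child(ren)
  node 46: 0 child(ren)
Matching nodes: [2, 26, 41, 46]
Count of leaf nodes: 4


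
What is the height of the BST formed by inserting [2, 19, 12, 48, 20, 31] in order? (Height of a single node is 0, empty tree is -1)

Insertion order: [2, 19, 12, 48, 20, 31]
Tree (level-order array): [2, None, 19, 12, 48, None, None, 20, None, None, 31]
Compute height bottom-up (empty subtree = -1):
  height(12) = 1 + max(-1, -1) = 0
  height(31) = 1 + max(-1, -1) = 0
  height(20) = 1 + max(-1, 0) = 1
  height(48) = 1 + max(1, -1) = 2
  height(19) = 1 + max(0, 2) = 3
  height(2) = 1 + max(-1, 3) = 4
Height = 4


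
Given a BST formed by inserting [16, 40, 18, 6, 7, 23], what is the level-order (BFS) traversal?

Tree insertion order: [16, 40, 18, 6, 7, 23]
Tree (level-order array): [16, 6, 40, None, 7, 18, None, None, None, None, 23]
BFS from the root, enqueuing left then right child of each popped node:
  queue [16] -> pop 16, enqueue [6, 40], visited so far: [16]
  queue [6, 40] -> pop 6, enqueue [7], visited so far: [16, 6]
  queue [40, 7] -> pop 40, enqueue [18], visited so far: [16, 6, 40]
  queue [7, 18] -> pop 7, enqueue [none], visited so far: [16, 6, 40, 7]
  queue [18] -> pop 18, enqueue [23], visited so far: [16, 6, 40, 7, 18]
  queue [23] -> pop 23, enqueue [none], visited so far: [16, 6, 40, 7, 18, 23]
Result: [16, 6, 40, 7, 18, 23]


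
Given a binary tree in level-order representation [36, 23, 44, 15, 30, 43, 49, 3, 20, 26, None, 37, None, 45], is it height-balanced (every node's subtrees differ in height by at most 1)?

Tree (level-order array): [36, 23, 44, 15, 30, 43, 49, 3, 20, 26, None, 37, None, 45]
Definition: a tree is height-balanced if, at every node, |h(left) - h(right)| <= 1 (empty subtree has height -1).
Bottom-up per-node check:
  node 3: h_left=-1, h_right=-1, diff=0 [OK], height=0
  node 20: h_left=-1, h_right=-1, diff=0 [OK], height=0
  node 15: h_left=0, h_right=0, diff=0 [OK], height=1
  node 26: h_left=-1, h_right=-1, diff=0 [OK], height=0
  node 30: h_left=0, h_right=-1, diff=1 [OK], height=1
  node 23: h_left=1, h_right=1, diff=0 [OK], height=2
  node 37: h_left=-1, h_right=-1, diff=0 [OK], height=0
  node 43: h_left=0, h_right=-1, diff=1 [OK], height=1
  node 45: h_left=-1, h_right=-1, diff=0 [OK], height=0
  node 49: h_left=0, h_right=-1, diff=1 [OK], height=1
  node 44: h_left=1, h_right=1, diff=0 [OK], height=2
  node 36: h_left=2, h_right=2, diff=0 [OK], height=3
All nodes satisfy the balance condition.
Result: Balanced


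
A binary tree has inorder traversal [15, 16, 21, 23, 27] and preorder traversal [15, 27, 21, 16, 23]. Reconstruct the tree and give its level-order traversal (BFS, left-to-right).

Inorder:  [15, 16, 21, 23, 27]
Preorder: [15, 27, 21, 16, 23]
Algorithm: preorder visits root first, so consume preorder in order;
for each root, split the current inorder slice at that value into
left-subtree inorder and right-subtree inorder, then recurse.
Recursive splits:
  root=15; inorder splits into left=[], right=[16, 21, 23, 27]
  root=27; inorder splits into left=[16, 21, 23], right=[]
  root=21; inorder splits into left=[16], right=[23]
  root=16; inorder splits into left=[], right=[]
  root=23; inorder splits into left=[], right=[]
Reconstructed level-order: [15, 27, 21, 16, 23]


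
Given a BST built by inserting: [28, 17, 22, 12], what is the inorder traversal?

Tree insertion order: [28, 17, 22, 12]
Tree (level-order array): [28, 17, None, 12, 22]
Inorder traversal: [12, 17, 22, 28]


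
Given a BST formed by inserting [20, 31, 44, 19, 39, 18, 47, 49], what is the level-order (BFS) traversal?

Tree insertion order: [20, 31, 44, 19, 39, 18, 47, 49]
Tree (level-order array): [20, 19, 31, 18, None, None, 44, None, None, 39, 47, None, None, None, 49]
BFS from the root, enqueuing left then right child of each popped node:
  queue [20] -> pop 20, enqueue [19, 31], visited so far: [20]
  queue [19, 31] -> pop 19, enqueue [18], visited so far: [20, 19]
  queue [31, 18] -> pop 31, enqueue [44], visited so far: [20, 19, 31]
  queue [18, 44] -> pop 18, enqueue [none], visited so far: [20, 19, 31, 18]
  queue [44] -> pop 44, enqueue [39, 47], visited so far: [20, 19, 31, 18, 44]
  queue [39, 47] -> pop 39, enqueue [none], visited so far: [20, 19, 31, 18, 44, 39]
  queue [47] -> pop 47, enqueue [49], visited so far: [20, 19, 31, 18, 44, 39, 47]
  queue [49] -> pop 49, enqueue [none], visited so far: [20, 19, 31, 18, 44, 39, 47, 49]
Result: [20, 19, 31, 18, 44, 39, 47, 49]


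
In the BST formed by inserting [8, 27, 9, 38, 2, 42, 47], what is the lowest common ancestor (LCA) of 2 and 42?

Tree insertion order: [8, 27, 9, 38, 2, 42, 47]
Tree (level-order array): [8, 2, 27, None, None, 9, 38, None, None, None, 42, None, 47]
In a BST, the LCA of p=2, q=42 is the first node v on the
root-to-leaf path with p <= v <= q (go left if both < v, right if both > v).
Walk from root:
  at 8: 2 <= 8 <= 42, this is the LCA
LCA = 8


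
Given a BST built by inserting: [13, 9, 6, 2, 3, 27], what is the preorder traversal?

Tree insertion order: [13, 9, 6, 2, 3, 27]
Tree (level-order array): [13, 9, 27, 6, None, None, None, 2, None, None, 3]
Preorder traversal: [13, 9, 6, 2, 3, 27]


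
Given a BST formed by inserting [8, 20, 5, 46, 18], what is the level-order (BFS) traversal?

Tree insertion order: [8, 20, 5, 46, 18]
Tree (level-order array): [8, 5, 20, None, None, 18, 46]
BFS from the root, enqueuing left then right child of each popped node:
  queue [8] -> pop 8, enqueue [5, 20], visited so far: [8]
  queue [5, 20] -> pop 5, enqueue [none], visited so far: [8, 5]
  queue [20] -> pop 20, enqueue [18, 46], visited so far: [8, 5, 20]
  queue [18, 46] -> pop 18, enqueue [none], visited so far: [8, 5, 20, 18]
  queue [46] -> pop 46, enqueue [none], visited so far: [8, 5, 20, 18, 46]
Result: [8, 5, 20, 18, 46]


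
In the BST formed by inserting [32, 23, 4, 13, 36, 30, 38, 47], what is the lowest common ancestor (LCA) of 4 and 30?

Tree insertion order: [32, 23, 4, 13, 36, 30, 38, 47]
Tree (level-order array): [32, 23, 36, 4, 30, None, 38, None, 13, None, None, None, 47]
In a BST, the LCA of p=4, q=30 is the first node v on the
root-to-leaf path with p <= v <= q (go left if both < v, right if both > v).
Walk from root:
  at 32: both 4 and 30 < 32, go left
  at 23: 4 <= 23 <= 30, this is the LCA
LCA = 23


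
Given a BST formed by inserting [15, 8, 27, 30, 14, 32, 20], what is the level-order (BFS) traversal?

Tree insertion order: [15, 8, 27, 30, 14, 32, 20]
Tree (level-order array): [15, 8, 27, None, 14, 20, 30, None, None, None, None, None, 32]
BFS from the root, enqueuing left then right child of each popped node:
  queue [15] -> pop 15, enqueue [8, 27], visited so far: [15]
  queue [8, 27] -> pop 8, enqueue [14], visited so far: [15, 8]
  queue [27, 14] -> pop 27, enqueue [20, 30], visited so far: [15, 8, 27]
  queue [14, 20, 30] -> pop 14, enqueue [none], visited so far: [15, 8, 27, 14]
  queue [20, 30] -> pop 20, enqueue [none], visited so far: [15, 8, 27, 14, 20]
  queue [30] -> pop 30, enqueue [32], visited so far: [15, 8, 27, 14, 20, 30]
  queue [32] -> pop 32, enqueue [none], visited so far: [15, 8, 27, 14, 20, 30, 32]
Result: [15, 8, 27, 14, 20, 30, 32]


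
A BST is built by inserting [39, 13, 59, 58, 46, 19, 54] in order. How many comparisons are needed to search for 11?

Search path for 11: 39 -> 13
Found: False
Comparisons: 2


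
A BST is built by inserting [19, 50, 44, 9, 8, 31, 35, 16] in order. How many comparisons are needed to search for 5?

Search path for 5: 19 -> 9 -> 8
Found: False
Comparisons: 3


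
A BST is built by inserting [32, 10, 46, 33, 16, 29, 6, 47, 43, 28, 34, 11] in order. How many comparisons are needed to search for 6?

Search path for 6: 32 -> 10 -> 6
Found: True
Comparisons: 3


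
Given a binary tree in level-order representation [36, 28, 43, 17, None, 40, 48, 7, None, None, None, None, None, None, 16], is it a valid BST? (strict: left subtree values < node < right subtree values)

Level-order array: [36, 28, 43, 17, None, 40, 48, 7, None, None, None, None, None, None, 16]
Validate using subtree bounds (lo, hi): at each node, require lo < value < hi,
then recurse left with hi=value and right with lo=value.
Preorder trace (stopping at first violation):
  at node 36 with bounds (-inf, +inf): OK
  at node 28 with bounds (-inf, 36): OK
  at node 17 with bounds (-inf, 28): OK
  at node 7 with bounds (-inf, 17): OK
  at node 16 with bounds (7, 17): OK
  at node 43 with bounds (36, +inf): OK
  at node 40 with bounds (36, 43): OK
  at node 48 with bounds (43, +inf): OK
No violation found at any node.
Result: Valid BST


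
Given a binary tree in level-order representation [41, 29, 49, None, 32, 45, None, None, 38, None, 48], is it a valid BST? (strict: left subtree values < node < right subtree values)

Level-order array: [41, 29, 49, None, 32, 45, None, None, 38, None, 48]
Validate using subtree bounds (lo, hi): at each node, require lo < value < hi,
then recurse left with hi=value and right with lo=value.
Preorder trace (stopping at first violation):
  at node 41 with bounds (-inf, +inf): OK
  at node 29 with bounds (-inf, 41): OK
  at node 32 with bounds (29, 41): OK
  at node 38 with bounds (32, 41): OK
  at node 49 with bounds (41, +inf): OK
  at node 45 with bounds (41, 49): OK
  at node 48 with bounds (45, 49): OK
No violation found at any node.
Result: Valid BST


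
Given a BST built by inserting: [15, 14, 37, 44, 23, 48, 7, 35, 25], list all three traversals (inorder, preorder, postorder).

Tree insertion order: [15, 14, 37, 44, 23, 48, 7, 35, 25]
Tree (level-order array): [15, 14, 37, 7, None, 23, 44, None, None, None, 35, None, 48, 25]
Inorder (L, root, R): [7, 14, 15, 23, 25, 35, 37, 44, 48]
Preorder (root, L, R): [15, 14, 7, 37, 23, 35, 25, 44, 48]
Postorder (L, R, root): [7, 14, 25, 35, 23, 48, 44, 37, 15]


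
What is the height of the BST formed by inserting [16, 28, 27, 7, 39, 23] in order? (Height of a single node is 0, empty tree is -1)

Insertion order: [16, 28, 27, 7, 39, 23]
Tree (level-order array): [16, 7, 28, None, None, 27, 39, 23]
Compute height bottom-up (empty subtree = -1):
  height(7) = 1 + max(-1, -1) = 0
  height(23) = 1 + max(-1, -1) = 0
  height(27) = 1 + max(0, -1) = 1
  height(39) = 1 + max(-1, -1) = 0
  height(28) = 1 + max(1, 0) = 2
  height(16) = 1 + max(0, 2) = 3
Height = 3


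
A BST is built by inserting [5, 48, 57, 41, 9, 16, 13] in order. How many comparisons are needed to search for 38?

Search path for 38: 5 -> 48 -> 41 -> 9 -> 16
Found: False
Comparisons: 5


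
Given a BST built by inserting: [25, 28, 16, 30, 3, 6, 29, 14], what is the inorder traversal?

Tree insertion order: [25, 28, 16, 30, 3, 6, 29, 14]
Tree (level-order array): [25, 16, 28, 3, None, None, 30, None, 6, 29, None, None, 14]
Inorder traversal: [3, 6, 14, 16, 25, 28, 29, 30]


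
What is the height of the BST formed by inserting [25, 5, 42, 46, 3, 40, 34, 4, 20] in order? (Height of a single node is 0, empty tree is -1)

Insertion order: [25, 5, 42, 46, 3, 40, 34, 4, 20]
Tree (level-order array): [25, 5, 42, 3, 20, 40, 46, None, 4, None, None, 34]
Compute height bottom-up (empty subtree = -1):
  height(4) = 1 + max(-1, -1) = 0
  height(3) = 1 + max(-1, 0) = 1
  height(20) = 1 + max(-1, -1) = 0
  height(5) = 1 + max(1, 0) = 2
  height(34) = 1 + max(-1, -1) = 0
  height(40) = 1 + max(0, -1) = 1
  height(46) = 1 + max(-1, -1) = 0
  height(42) = 1 + max(1, 0) = 2
  height(25) = 1 + max(2, 2) = 3
Height = 3


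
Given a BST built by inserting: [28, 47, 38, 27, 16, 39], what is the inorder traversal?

Tree insertion order: [28, 47, 38, 27, 16, 39]
Tree (level-order array): [28, 27, 47, 16, None, 38, None, None, None, None, 39]
Inorder traversal: [16, 27, 28, 38, 39, 47]


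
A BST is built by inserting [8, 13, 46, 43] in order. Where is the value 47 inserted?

Starting tree (level order): [8, None, 13, None, 46, 43]
Insertion path: 8 -> 13 -> 46
Result: insert 47 as right child of 46
Final tree (level order): [8, None, 13, None, 46, 43, 47]


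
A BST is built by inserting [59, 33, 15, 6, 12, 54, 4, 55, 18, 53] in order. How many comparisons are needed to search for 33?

Search path for 33: 59 -> 33
Found: True
Comparisons: 2


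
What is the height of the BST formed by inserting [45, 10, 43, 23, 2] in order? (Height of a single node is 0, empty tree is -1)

Insertion order: [45, 10, 43, 23, 2]
Tree (level-order array): [45, 10, None, 2, 43, None, None, 23]
Compute height bottom-up (empty subtree = -1):
  height(2) = 1 + max(-1, -1) = 0
  height(23) = 1 + max(-1, -1) = 0
  height(43) = 1 + max(0, -1) = 1
  height(10) = 1 + max(0, 1) = 2
  height(45) = 1 + max(2, -1) = 3
Height = 3


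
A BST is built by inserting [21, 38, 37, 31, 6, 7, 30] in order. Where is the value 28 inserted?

Starting tree (level order): [21, 6, 38, None, 7, 37, None, None, None, 31, None, 30]
Insertion path: 21 -> 38 -> 37 -> 31 -> 30
Result: insert 28 as left child of 30
Final tree (level order): [21, 6, 38, None, 7, 37, None, None, None, 31, None, 30, None, 28]


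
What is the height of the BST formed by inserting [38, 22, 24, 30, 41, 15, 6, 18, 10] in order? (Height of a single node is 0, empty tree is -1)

Insertion order: [38, 22, 24, 30, 41, 15, 6, 18, 10]
Tree (level-order array): [38, 22, 41, 15, 24, None, None, 6, 18, None, 30, None, 10]
Compute height bottom-up (empty subtree = -1):
  height(10) = 1 + max(-1, -1) = 0
  height(6) = 1 + max(-1, 0) = 1
  height(18) = 1 + max(-1, -1) = 0
  height(15) = 1 + max(1, 0) = 2
  height(30) = 1 + max(-1, -1) = 0
  height(24) = 1 + max(-1, 0) = 1
  height(22) = 1 + max(2, 1) = 3
  height(41) = 1 + max(-1, -1) = 0
  height(38) = 1 + max(3, 0) = 4
Height = 4


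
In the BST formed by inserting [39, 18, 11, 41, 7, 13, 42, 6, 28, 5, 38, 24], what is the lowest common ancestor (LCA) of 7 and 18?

Tree insertion order: [39, 18, 11, 41, 7, 13, 42, 6, 28, 5, 38, 24]
Tree (level-order array): [39, 18, 41, 11, 28, None, 42, 7, 13, 24, 38, None, None, 6, None, None, None, None, None, None, None, 5]
In a BST, the LCA of p=7, q=18 is the first node v on the
root-to-leaf path with p <= v <= q (go left if both < v, right if both > v).
Walk from root:
  at 39: both 7 and 18 < 39, go left
  at 18: 7 <= 18 <= 18, this is the LCA
LCA = 18


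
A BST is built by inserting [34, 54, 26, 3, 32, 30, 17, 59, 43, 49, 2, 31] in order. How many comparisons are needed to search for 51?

Search path for 51: 34 -> 54 -> 43 -> 49
Found: False
Comparisons: 4


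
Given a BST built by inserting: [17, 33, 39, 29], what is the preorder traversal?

Tree insertion order: [17, 33, 39, 29]
Tree (level-order array): [17, None, 33, 29, 39]
Preorder traversal: [17, 33, 29, 39]


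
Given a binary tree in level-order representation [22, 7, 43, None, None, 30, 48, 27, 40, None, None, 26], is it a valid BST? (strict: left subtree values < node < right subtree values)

Level-order array: [22, 7, 43, None, None, 30, 48, 27, 40, None, None, 26]
Validate using subtree bounds (lo, hi): at each node, require lo < value < hi,
then recurse left with hi=value and right with lo=value.
Preorder trace (stopping at first violation):
  at node 22 with bounds (-inf, +inf): OK
  at node 7 with bounds (-inf, 22): OK
  at node 43 with bounds (22, +inf): OK
  at node 30 with bounds (22, 43): OK
  at node 27 with bounds (22, 30): OK
  at node 26 with bounds (22, 27): OK
  at node 40 with bounds (30, 43): OK
  at node 48 with bounds (43, +inf): OK
No violation found at any node.
Result: Valid BST


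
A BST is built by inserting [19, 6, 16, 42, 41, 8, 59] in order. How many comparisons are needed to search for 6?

Search path for 6: 19 -> 6
Found: True
Comparisons: 2


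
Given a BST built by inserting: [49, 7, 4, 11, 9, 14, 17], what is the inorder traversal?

Tree insertion order: [49, 7, 4, 11, 9, 14, 17]
Tree (level-order array): [49, 7, None, 4, 11, None, None, 9, 14, None, None, None, 17]
Inorder traversal: [4, 7, 9, 11, 14, 17, 49]


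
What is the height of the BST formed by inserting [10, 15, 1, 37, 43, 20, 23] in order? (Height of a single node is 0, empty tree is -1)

Insertion order: [10, 15, 1, 37, 43, 20, 23]
Tree (level-order array): [10, 1, 15, None, None, None, 37, 20, 43, None, 23]
Compute height bottom-up (empty subtree = -1):
  height(1) = 1 + max(-1, -1) = 0
  height(23) = 1 + max(-1, -1) = 0
  height(20) = 1 + max(-1, 0) = 1
  height(43) = 1 + max(-1, -1) = 0
  height(37) = 1 + max(1, 0) = 2
  height(15) = 1 + max(-1, 2) = 3
  height(10) = 1 + max(0, 3) = 4
Height = 4


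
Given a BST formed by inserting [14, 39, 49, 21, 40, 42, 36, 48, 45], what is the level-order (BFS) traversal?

Tree insertion order: [14, 39, 49, 21, 40, 42, 36, 48, 45]
Tree (level-order array): [14, None, 39, 21, 49, None, 36, 40, None, None, None, None, 42, None, 48, 45]
BFS from the root, enqueuing left then right child of each popped node:
  queue [14] -> pop 14, enqueue [39], visited so far: [14]
  queue [39] -> pop 39, enqueue [21, 49], visited so far: [14, 39]
  queue [21, 49] -> pop 21, enqueue [36], visited so far: [14, 39, 21]
  queue [49, 36] -> pop 49, enqueue [40], visited so far: [14, 39, 21, 49]
  queue [36, 40] -> pop 36, enqueue [none], visited so far: [14, 39, 21, 49, 36]
  queue [40] -> pop 40, enqueue [42], visited so far: [14, 39, 21, 49, 36, 40]
  queue [42] -> pop 42, enqueue [48], visited so far: [14, 39, 21, 49, 36, 40, 42]
  queue [48] -> pop 48, enqueue [45], visited so far: [14, 39, 21, 49, 36, 40, 42, 48]
  queue [45] -> pop 45, enqueue [none], visited so far: [14, 39, 21, 49, 36, 40, 42, 48, 45]
Result: [14, 39, 21, 49, 36, 40, 42, 48, 45]


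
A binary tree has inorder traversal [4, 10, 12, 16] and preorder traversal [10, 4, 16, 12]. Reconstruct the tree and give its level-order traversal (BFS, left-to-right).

Inorder:  [4, 10, 12, 16]
Preorder: [10, 4, 16, 12]
Algorithm: preorder visits root first, so consume preorder in order;
for each root, split the current inorder slice at that value into
left-subtree inorder and right-subtree inorder, then recurse.
Recursive splits:
  root=10; inorder splits into left=[4], right=[12, 16]
  root=4; inorder splits into left=[], right=[]
  root=16; inorder splits into left=[12], right=[]
  root=12; inorder splits into left=[], right=[]
Reconstructed level-order: [10, 4, 16, 12]


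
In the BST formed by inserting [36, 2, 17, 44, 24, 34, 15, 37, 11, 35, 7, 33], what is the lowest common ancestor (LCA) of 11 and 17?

Tree insertion order: [36, 2, 17, 44, 24, 34, 15, 37, 11, 35, 7, 33]
Tree (level-order array): [36, 2, 44, None, 17, 37, None, 15, 24, None, None, 11, None, None, 34, 7, None, 33, 35]
In a BST, the LCA of p=11, q=17 is the first node v on the
root-to-leaf path with p <= v <= q (go left if both < v, right if both > v).
Walk from root:
  at 36: both 11 and 17 < 36, go left
  at 2: both 11 and 17 > 2, go right
  at 17: 11 <= 17 <= 17, this is the LCA
LCA = 17


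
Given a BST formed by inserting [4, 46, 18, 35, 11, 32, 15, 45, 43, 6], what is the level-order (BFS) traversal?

Tree insertion order: [4, 46, 18, 35, 11, 32, 15, 45, 43, 6]
Tree (level-order array): [4, None, 46, 18, None, 11, 35, 6, 15, 32, 45, None, None, None, None, None, None, 43]
BFS from the root, enqueuing left then right child of each popped node:
  queue [4] -> pop 4, enqueue [46], visited so far: [4]
  queue [46] -> pop 46, enqueue [18], visited so far: [4, 46]
  queue [18] -> pop 18, enqueue [11, 35], visited so far: [4, 46, 18]
  queue [11, 35] -> pop 11, enqueue [6, 15], visited so far: [4, 46, 18, 11]
  queue [35, 6, 15] -> pop 35, enqueue [32, 45], visited so far: [4, 46, 18, 11, 35]
  queue [6, 15, 32, 45] -> pop 6, enqueue [none], visited so far: [4, 46, 18, 11, 35, 6]
  queue [15, 32, 45] -> pop 15, enqueue [none], visited so far: [4, 46, 18, 11, 35, 6, 15]
  queue [32, 45] -> pop 32, enqueue [none], visited so far: [4, 46, 18, 11, 35, 6, 15, 32]
  queue [45] -> pop 45, enqueue [43], visited so far: [4, 46, 18, 11, 35, 6, 15, 32, 45]
  queue [43] -> pop 43, enqueue [none], visited so far: [4, 46, 18, 11, 35, 6, 15, 32, 45, 43]
Result: [4, 46, 18, 11, 35, 6, 15, 32, 45, 43]


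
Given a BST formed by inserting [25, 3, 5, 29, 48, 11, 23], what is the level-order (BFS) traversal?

Tree insertion order: [25, 3, 5, 29, 48, 11, 23]
Tree (level-order array): [25, 3, 29, None, 5, None, 48, None, 11, None, None, None, 23]
BFS from the root, enqueuing left then right child of each popped node:
  queue [25] -> pop 25, enqueue [3, 29], visited so far: [25]
  queue [3, 29] -> pop 3, enqueue [5], visited so far: [25, 3]
  queue [29, 5] -> pop 29, enqueue [48], visited so far: [25, 3, 29]
  queue [5, 48] -> pop 5, enqueue [11], visited so far: [25, 3, 29, 5]
  queue [48, 11] -> pop 48, enqueue [none], visited so far: [25, 3, 29, 5, 48]
  queue [11] -> pop 11, enqueue [23], visited so far: [25, 3, 29, 5, 48, 11]
  queue [23] -> pop 23, enqueue [none], visited so far: [25, 3, 29, 5, 48, 11, 23]
Result: [25, 3, 29, 5, 48, 11, 23]


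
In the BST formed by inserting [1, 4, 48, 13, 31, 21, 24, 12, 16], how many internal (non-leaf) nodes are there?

Tree built from: [1, 4, 48, 13, 31, 21, 24, 12, 16]
Tree (level-order array): [1, None, 4, None, 48, 13, None, 12, 31, None, None, 21, None, 16, 24]
Rule: An internal node has at least one child.
Per-node child counts:
  node 1: 1 child(ren)
  node 4: 1 child(ren)
  node 48: 1 child(ren)
  node 13: 2 child(ren)
  node 12: 0 child(ren)
  node 31: 1 child(ren)
  node 21: 2 child(ren)
  node 16: 0 child(ren)
  node 24: 0 child(ren)
Matching nodes: [1, 4, 48, 13, 31, 21]
Count of internal (non-leaf) nodes: 6


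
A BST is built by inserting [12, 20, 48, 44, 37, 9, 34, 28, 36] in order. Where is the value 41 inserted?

Starting tree (level order): [12, 9, 20, None, None, None, 48, 44, None, 37, None, 34, None, 28, 36]
Insertion path: 12 -> 20 -> 48 -> 44 -> 37
Result: insert 41 as right child of 37
Final tree (level order): [12, 9, 20, None, None, None, 48, 44, None, 37, None, 34, 41, 28, 36]


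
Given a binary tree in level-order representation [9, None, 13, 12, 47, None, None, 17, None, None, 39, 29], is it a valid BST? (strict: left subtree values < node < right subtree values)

Level-order array: [9, None, 13, 12, 47, None, None, 17, None, None, 39, 29]
Validate using subtree bounds (lo, hi): at each node, require lo < value < hi,
then recurse left with hi=value and right with lo=value.
Preorder trace (stopping at first violation):
  at node 9 with bounds (-inf, +inf): OK
  at node 13 with bounds (9, +inf): OK
  at node 12 with bounds (9, 13): OK
  at node 47 with bounds (13, +inf): OK
  at node 17 with bounds (13, 47): OK
  at node 39 with bounds (17, 47): OK
  at node 29 with bounds (17, 39): OK
No violation found at any node.
Result: Valid BST
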